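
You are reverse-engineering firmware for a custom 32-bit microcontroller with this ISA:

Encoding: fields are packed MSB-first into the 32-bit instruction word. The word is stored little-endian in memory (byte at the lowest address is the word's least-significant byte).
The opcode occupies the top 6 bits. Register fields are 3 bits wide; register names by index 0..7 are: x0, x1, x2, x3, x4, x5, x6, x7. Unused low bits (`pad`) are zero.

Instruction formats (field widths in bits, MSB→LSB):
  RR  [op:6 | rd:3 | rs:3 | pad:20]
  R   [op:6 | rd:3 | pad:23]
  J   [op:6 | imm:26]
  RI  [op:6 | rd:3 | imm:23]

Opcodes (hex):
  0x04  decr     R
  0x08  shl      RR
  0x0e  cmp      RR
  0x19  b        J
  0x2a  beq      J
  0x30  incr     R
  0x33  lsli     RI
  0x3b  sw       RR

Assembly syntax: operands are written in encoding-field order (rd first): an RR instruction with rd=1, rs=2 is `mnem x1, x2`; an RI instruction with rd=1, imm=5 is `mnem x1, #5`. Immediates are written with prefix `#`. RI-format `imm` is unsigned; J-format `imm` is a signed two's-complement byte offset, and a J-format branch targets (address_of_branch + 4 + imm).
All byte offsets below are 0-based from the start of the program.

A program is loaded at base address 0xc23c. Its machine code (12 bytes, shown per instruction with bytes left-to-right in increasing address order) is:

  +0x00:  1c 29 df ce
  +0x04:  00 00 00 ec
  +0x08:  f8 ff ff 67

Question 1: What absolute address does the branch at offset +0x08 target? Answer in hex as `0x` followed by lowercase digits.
0xc240

@+08  little-endian(f8 ff ff 67) = 0x67fffff8
  opcode bits[31:26]=0x19: b/J
  imm: (w>>0)&0x3ffffff=0x3fffff8 (s26→-8) → #-8
  target = base 0xc23c + off 0x08 + 4 + imm -8 = 0xc240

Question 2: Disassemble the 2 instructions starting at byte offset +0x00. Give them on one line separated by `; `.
lsli x5, #6236444; sw x0, x0

[00] 1c 29 df ce → 0xcedf291c
  opcode bits[31:26]=0x33: lsli/RI
  rd: (w>>23)&0x7=0x5 → x5
  imm: (w>>0)&0x7fffff=0x5f291c → #6236444
[04] 00 00 00 ec → 0xec000000
  opcode bits[31:26]=0x3b: sw/RR
  rd: (w>>23)&0x7=0x0 → x0
  rs: (w>>20)&0x7=0x0 → x0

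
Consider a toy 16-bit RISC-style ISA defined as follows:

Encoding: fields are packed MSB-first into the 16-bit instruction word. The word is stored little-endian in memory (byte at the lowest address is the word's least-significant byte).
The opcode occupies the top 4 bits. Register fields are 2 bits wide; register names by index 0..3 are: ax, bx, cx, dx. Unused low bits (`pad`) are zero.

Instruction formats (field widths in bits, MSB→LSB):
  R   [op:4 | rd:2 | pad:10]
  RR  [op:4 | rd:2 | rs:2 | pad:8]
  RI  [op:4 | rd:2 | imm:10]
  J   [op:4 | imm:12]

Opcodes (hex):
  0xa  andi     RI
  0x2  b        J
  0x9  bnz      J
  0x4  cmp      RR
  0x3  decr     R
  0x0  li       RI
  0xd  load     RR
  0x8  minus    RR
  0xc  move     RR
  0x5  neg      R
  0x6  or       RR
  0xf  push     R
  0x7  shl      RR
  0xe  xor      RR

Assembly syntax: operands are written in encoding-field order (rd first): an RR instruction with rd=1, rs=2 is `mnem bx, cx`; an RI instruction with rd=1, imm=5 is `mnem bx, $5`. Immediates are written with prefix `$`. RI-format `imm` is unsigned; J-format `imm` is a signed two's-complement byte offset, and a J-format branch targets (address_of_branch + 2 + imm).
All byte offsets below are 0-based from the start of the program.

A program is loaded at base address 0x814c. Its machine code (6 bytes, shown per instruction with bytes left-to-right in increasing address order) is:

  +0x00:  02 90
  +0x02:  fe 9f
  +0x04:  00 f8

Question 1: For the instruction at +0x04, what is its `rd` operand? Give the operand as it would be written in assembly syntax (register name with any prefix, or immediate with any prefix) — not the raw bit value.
cx

@+04  little-endian(00 f8) = 0xf800
  op=0xf800>>12=0xf ⇒ push (R)
  rd@[11:10]=0x2 ⇒ cx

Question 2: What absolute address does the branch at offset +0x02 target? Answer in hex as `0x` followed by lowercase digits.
@+02  little-endian(fe 9f) = 0x9ffe
  op=0x9ffe>>12=0x9 ⇒ bnz (J)
  imm: (w>>0)&0xfff=0xffe (s12→-2) → $-2
  target = base 0x814c + off 0x02 + 2 + imm -2 = 0x814e

0x814e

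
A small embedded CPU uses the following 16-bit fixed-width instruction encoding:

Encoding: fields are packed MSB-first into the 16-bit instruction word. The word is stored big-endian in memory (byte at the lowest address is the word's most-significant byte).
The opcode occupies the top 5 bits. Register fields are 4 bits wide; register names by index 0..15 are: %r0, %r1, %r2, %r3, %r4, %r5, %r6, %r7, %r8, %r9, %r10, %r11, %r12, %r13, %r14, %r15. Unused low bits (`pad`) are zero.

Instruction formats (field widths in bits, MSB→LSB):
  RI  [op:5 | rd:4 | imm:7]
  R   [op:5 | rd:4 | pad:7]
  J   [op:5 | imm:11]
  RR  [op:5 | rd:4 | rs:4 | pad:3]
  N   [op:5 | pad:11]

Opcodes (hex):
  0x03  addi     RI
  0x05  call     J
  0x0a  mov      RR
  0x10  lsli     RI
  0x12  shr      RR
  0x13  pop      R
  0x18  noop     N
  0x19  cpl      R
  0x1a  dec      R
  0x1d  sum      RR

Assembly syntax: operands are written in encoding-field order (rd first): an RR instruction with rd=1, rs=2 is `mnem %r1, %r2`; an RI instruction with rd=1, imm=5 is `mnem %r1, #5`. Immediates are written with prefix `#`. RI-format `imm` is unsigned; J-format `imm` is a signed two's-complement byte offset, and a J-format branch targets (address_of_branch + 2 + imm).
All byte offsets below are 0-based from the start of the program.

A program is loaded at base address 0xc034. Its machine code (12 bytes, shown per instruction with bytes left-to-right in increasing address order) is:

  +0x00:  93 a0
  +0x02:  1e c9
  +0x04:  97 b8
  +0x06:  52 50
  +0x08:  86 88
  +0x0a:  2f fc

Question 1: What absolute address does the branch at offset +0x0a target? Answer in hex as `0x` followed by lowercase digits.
[0a] 2f fc → 0x2ffc
  op=0x2ffc>>11=0x5 ⇒ call (J)
  [10:0] imm=2044 (s11→-4) = #-4
  target = base 0xc034 + off 0x0a + 2 + imm -4 = 0xc03c

0xc03c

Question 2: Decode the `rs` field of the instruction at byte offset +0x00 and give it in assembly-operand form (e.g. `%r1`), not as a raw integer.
%r4

[00] 93 a0 → 0x93a0
  top 5b → 0x12 → shr [RR]
  rd: (w>>7)&0xf=0x7 → %r7
  rs: (w>>3)&0xf=0x4 → %r4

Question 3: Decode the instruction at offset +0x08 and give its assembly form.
lsli %r13, #8

off 0x08: read 86 88 as big → 0x8688
  opcode bits[15:11]=0x10: lsli/RI
  rd@[10:7]=0xd ⇒ %r13
  imm@[6:0]=0x8 ⇒ #8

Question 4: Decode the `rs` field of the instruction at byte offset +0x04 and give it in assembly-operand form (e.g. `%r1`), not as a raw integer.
%r7

off 0x04: read 97 b8 as big → 0x97b8
  opcode bits[15:11]=0x12: shr/RR
  rd@[10:7]=0xf ⇒ %r15
  rs@[6:3]=0x7 ⇒ %r7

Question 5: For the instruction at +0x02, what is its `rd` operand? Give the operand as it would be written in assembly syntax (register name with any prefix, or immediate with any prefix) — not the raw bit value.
off 0x02: read 1e c9 as big → 0x1ec9
  op=0x1ec9>>11=0x3 ⇒ addi (RI)
  rd@[10:7]=0xd ⇒ %r13
  imm@[6:0]=0x49 ⇒ #73

%r13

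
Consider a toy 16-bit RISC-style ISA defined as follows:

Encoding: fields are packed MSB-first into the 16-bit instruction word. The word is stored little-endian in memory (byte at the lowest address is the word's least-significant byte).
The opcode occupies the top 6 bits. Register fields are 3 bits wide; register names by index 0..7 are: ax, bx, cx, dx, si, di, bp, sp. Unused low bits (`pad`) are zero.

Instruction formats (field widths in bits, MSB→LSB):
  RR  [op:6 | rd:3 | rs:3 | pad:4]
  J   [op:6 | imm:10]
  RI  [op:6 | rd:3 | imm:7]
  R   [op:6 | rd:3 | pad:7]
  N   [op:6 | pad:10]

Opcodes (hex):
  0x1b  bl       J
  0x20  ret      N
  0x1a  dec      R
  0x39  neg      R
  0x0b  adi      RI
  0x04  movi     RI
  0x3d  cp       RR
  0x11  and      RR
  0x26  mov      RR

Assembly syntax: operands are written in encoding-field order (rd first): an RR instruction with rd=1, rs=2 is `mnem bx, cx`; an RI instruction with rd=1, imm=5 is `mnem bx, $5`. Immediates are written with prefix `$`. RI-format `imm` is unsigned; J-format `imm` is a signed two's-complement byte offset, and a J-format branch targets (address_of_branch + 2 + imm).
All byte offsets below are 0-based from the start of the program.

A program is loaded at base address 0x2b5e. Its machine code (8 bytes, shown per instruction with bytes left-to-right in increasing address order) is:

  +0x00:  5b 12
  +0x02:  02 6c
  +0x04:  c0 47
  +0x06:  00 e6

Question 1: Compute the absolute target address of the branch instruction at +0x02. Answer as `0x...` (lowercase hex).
off 0x02: read 02 6c as little → 0x6c02
  top 6b → 0x1b → bl [J]
  imm: (w>>0)&0x3ff=0x2 → $2
  target = base 0x2b5e + off 0x02 + 2 + imm 2 = 0x2b64

0x2b64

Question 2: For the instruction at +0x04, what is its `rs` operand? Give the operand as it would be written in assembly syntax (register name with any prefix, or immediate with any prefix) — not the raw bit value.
si

+0x04: c0 47 ⇒ word 0x47c0 (little)
  opcode bits[15:10]=0x11: and/RR
  [9:7] rd=7 = sp
  [6:4] rs=4 = si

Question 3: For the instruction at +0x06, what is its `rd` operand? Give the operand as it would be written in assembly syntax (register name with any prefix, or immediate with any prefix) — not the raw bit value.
+0x06: 00 e6 ⇒ word 0xe600 (little)
  opcode bits[15:10]=0x39: neg/R
  rd: (w>>7)&0x7=0x4 → si

si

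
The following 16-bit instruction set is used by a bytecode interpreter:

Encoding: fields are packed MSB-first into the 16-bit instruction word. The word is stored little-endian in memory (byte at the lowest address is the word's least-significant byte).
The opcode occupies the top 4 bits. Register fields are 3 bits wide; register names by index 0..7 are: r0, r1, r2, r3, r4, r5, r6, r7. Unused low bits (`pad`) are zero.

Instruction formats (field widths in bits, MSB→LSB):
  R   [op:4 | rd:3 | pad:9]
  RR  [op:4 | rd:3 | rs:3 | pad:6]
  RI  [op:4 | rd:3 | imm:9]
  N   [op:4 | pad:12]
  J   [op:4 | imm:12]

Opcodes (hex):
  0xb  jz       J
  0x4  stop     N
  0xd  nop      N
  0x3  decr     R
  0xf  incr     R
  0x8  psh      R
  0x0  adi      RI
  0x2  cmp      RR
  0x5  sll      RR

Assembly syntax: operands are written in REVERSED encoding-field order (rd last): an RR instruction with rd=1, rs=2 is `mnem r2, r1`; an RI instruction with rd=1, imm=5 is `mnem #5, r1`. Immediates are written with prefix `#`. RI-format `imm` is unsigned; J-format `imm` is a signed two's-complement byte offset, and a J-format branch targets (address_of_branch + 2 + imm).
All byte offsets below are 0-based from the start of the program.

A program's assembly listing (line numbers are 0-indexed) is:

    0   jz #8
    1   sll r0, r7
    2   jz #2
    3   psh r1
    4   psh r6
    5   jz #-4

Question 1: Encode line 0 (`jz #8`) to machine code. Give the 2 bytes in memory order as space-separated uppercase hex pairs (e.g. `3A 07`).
08 B0

L0: jz op=0xb:4|imm=8:12 ⇒ 0xb008 ⇒ little 08 b0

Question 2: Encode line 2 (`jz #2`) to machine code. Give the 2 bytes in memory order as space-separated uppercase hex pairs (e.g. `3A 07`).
L2: jz op=0xb:4|imm=2:12 ⇒ 0xb002 ⇒ little 02 b0

02 B0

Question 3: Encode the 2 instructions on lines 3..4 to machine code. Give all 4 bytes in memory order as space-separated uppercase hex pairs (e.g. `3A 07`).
L3: psh op=0x8:4|rd=1:3|pad=0:9 ⇒ 0x8200 ⇒ little 00 82
L4: psh op=0x8:4|rd=6:3|pad=0:9 ⇒ 0x8c00 ⇒ little 00 8c

00 82 00 8C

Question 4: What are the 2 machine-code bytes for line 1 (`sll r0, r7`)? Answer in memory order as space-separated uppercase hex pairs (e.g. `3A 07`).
1. sll fields op=0x5:4|rd=7:3|rs=0:3|pad=0:6 → word 5e00h → 00 5e

00 5E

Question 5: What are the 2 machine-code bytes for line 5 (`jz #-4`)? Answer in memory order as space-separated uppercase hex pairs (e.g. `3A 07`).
FC BF

L5: jz op=0xb:4|imm=-4:12 ⇒ 0xbffc ⇒ little fc bf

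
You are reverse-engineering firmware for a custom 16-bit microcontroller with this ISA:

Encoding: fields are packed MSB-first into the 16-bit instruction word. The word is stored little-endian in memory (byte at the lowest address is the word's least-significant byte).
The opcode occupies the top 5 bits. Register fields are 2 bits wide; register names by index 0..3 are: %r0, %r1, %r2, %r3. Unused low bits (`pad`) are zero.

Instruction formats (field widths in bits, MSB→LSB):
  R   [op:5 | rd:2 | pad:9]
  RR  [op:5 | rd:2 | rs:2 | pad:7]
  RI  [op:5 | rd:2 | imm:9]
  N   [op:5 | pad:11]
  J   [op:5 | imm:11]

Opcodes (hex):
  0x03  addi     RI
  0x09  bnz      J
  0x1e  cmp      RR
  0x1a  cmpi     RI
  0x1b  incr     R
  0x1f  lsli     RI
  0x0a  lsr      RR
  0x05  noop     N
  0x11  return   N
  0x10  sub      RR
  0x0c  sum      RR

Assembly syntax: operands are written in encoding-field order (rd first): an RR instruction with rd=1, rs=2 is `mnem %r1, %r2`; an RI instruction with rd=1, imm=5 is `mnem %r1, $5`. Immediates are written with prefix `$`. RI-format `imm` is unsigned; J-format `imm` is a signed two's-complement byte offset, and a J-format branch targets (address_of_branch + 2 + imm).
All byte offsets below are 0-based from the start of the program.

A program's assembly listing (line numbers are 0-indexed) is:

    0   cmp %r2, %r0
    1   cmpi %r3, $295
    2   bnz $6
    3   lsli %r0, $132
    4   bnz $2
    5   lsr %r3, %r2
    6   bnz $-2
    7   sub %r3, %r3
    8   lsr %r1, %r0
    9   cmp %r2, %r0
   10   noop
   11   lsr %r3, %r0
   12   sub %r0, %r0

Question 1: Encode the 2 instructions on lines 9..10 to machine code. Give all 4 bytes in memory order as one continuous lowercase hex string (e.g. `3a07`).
00f40028

line 9 (cmp): pack op=0x1e:5|rd=2:2|rs=0:2|pad=0:7 = 0xf400; little→ 00 f4
line 10 (noop): pack op=0x5:5|pad=0:11 = 0x2800; little→ 00 28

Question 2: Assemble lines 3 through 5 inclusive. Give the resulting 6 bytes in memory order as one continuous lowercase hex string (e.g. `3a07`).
3. lsli fields op=0x1f:5|rd=0:2|imm=132:9 → word f884h → 84 f8
4. bnz fields op=0x9:5|imm=2:11 → word 4802h → 02 48
5. lsr fields op=0xa:5|rd=3:2|rs=2:2|pad=0:7 → word 5700h → 00 57

84f802480057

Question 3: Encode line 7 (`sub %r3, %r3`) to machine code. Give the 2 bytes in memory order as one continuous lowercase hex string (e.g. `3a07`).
7. sub fields op=0x10:5|rd=3:2|rs=3:2|pad=0:7 → word 8780h → 80 87

8087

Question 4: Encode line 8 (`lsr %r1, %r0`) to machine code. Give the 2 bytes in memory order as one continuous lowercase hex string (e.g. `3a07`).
0052

line 8 (lsr): pack op=0xa:5|rd=1:2|rs=0:2|pad=0:7 = 0x5200; little→ 00 52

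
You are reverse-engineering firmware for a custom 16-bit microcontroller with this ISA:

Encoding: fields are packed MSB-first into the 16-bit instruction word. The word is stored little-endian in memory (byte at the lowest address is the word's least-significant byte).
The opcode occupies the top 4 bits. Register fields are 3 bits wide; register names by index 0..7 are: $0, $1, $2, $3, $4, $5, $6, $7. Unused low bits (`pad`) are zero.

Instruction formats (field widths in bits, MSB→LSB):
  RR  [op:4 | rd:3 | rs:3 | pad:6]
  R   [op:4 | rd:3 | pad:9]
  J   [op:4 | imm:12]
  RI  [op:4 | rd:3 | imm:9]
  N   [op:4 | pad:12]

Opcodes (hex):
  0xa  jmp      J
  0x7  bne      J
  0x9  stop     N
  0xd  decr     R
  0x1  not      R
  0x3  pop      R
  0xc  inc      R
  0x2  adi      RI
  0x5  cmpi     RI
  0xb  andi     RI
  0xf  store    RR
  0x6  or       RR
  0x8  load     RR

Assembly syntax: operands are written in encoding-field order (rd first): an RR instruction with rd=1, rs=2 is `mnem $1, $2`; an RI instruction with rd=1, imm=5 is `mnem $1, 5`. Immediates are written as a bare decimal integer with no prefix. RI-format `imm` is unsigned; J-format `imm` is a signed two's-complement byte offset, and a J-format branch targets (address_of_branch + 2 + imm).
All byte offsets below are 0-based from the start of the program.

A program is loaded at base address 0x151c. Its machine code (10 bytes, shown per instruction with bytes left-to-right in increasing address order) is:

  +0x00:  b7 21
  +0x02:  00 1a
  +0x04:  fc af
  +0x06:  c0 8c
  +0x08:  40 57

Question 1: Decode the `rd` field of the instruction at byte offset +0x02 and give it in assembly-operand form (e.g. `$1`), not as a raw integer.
$5

[02] 00 1a → 0x1a00
  op=0x1a00>>12=0x1 ⇒ not (R)
  rd@[11:9]=0x5 ⇒ $5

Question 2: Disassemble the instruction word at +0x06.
load $6, $3

+0x06: c0 8c ⇒ word 0x8cc0 (little)
  top 4b → 0x8 → load [RR]
  rd: (w>>9)&0x7=0x6 → $6
  rs: (w>>6)&0x7=0x3 → $3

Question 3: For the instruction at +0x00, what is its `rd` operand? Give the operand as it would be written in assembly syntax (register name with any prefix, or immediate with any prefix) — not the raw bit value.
$0

off 0x00: read b7 21 as little → 0x21b7
  opcode bits[15:12]=0x2: adi/RI
  rd@[11:9]=0x0 ⇒ $0
  imm@[8:0]=0x1b7 ⇒ 439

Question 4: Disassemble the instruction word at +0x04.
+0x04: fc af ⇒ word 0xaffc (little)
  op=0xaffc>>12=0xa ⇒ jmp (J)
  [11:0] imm=4092 (s12→-4) = -4

jmp -4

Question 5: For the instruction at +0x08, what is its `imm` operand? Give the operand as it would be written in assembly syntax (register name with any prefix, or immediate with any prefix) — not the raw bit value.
320

off 0x08: read 40 57 as little → 0x5740
  op=0x5740>>12=0x5 ⇒ cmpi (RI)
  rd: (w>>9)&0x7=0x3 → $3
  imm: (w>>0)&0x1ff=0x140 → 320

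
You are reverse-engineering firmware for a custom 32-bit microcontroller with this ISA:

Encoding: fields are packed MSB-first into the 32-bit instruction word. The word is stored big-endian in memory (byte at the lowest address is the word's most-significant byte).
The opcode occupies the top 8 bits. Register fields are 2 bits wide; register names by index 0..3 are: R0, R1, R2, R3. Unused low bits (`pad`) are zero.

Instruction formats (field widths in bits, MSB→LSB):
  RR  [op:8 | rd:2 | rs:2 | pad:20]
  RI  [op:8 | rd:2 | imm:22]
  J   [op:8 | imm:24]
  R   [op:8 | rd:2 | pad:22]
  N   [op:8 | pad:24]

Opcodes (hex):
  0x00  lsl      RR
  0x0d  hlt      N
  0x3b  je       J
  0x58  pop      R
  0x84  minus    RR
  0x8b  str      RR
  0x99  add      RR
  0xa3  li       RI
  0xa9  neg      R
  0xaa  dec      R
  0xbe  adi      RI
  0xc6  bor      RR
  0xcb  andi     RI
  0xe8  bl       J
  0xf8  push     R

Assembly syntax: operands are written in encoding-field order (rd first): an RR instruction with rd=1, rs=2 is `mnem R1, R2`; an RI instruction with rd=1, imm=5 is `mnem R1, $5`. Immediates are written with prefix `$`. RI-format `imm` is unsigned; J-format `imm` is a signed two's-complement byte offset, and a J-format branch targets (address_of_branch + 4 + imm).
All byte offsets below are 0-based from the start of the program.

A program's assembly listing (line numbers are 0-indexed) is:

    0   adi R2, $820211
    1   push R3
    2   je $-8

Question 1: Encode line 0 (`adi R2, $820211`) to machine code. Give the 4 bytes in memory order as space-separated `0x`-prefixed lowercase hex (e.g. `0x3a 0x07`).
L0: adi op=0xbe:8|rd=2:2|imm=820211:22 ⇒ 0xbe8c83f3 ⇒ big be 8c 83 f3

0xbe 0x8c 0x83 0xf3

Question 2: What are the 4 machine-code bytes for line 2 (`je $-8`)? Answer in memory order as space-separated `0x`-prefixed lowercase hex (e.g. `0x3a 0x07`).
0x3b 0xff 0xff 0xf8

L2: je op=0x3b:8|imm=-8:24 ⇒ 0x3bfffff8 ⇒ big 3b ff ff f8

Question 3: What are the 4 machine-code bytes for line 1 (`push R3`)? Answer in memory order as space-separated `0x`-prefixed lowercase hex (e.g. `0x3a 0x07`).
L1: push op=0xf8:8|rd=3:2|pad=0:22 ⇒ 0xf8c00000 ⇒ big f8 c0 00 00

0xf8 0xc0 0x00 0x00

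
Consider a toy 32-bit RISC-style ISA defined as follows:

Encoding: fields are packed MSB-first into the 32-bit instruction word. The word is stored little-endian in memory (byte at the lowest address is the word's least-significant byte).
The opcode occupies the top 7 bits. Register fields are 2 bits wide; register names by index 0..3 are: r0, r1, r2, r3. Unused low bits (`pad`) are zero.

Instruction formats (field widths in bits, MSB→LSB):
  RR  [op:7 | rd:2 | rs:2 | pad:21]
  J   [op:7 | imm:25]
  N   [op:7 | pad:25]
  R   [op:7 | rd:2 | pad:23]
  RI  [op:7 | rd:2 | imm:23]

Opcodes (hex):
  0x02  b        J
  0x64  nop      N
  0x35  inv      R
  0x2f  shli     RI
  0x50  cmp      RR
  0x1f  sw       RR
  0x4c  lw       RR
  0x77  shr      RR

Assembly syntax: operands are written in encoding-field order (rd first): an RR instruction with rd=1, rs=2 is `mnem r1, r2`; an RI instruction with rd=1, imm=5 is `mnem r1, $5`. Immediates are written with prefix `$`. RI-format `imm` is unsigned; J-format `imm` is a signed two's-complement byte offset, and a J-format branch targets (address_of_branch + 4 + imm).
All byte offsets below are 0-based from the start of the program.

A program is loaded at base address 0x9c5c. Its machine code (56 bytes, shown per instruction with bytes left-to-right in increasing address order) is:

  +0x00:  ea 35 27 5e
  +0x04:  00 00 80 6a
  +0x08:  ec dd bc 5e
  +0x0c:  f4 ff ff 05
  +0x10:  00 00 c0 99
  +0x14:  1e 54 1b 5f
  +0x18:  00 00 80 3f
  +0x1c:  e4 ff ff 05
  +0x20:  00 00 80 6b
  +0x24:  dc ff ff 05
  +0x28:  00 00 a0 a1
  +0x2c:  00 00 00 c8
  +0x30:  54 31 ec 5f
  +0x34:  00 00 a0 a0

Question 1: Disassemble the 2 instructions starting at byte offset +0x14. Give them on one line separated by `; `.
+0x14: 1e 54 1b 5f ⇒ word 0x5f1b541e (little)
  op=0x5f1b541e>>25=0x2f ⇒ shli (RI)
  rd: (w>>23)&0x3=0x2 → r2
  imm: (w>>0)&0x7fffff=0x1b541e → $1791006
+0x18: 00 00 80 3f ⇒ word 0x3f800000 (little)
  op=0x3f800000>>25=0x1f ⇒ sw (RR)
  rd: (w>>23)&0x3=0x3 → r3
  rs: (w>>21)&0x3=0x0 → r0

shli r2, $1791006; sw r3, r0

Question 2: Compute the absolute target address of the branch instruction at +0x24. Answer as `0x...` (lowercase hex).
0x9c60

[24] dc ff ff 05 → 0x05ffffdc
  op=0x05ffffdc>>25=0x2 ⇒ b (J)
  imm@[24:0]=0x1ffffdc (s25→-36) ⇒ $-36
  target = base 0x9c5c + off 0x24 + 4 + imm -36 = 0x9c60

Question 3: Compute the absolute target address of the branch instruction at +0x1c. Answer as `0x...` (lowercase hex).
0x9c60

+0x1c: e4 ff ff 05 ⇒ word 0x05ffffe4 (little)
  op=0x05ffffe4>>25=0x2 ⇒ b (J)
  imm@[24:0]=0x1ffffe4 (s25→-28) ⇒ $-28
  target = base 0x9c5c + off 0x1c + 4 + imm -28 = 0x9c60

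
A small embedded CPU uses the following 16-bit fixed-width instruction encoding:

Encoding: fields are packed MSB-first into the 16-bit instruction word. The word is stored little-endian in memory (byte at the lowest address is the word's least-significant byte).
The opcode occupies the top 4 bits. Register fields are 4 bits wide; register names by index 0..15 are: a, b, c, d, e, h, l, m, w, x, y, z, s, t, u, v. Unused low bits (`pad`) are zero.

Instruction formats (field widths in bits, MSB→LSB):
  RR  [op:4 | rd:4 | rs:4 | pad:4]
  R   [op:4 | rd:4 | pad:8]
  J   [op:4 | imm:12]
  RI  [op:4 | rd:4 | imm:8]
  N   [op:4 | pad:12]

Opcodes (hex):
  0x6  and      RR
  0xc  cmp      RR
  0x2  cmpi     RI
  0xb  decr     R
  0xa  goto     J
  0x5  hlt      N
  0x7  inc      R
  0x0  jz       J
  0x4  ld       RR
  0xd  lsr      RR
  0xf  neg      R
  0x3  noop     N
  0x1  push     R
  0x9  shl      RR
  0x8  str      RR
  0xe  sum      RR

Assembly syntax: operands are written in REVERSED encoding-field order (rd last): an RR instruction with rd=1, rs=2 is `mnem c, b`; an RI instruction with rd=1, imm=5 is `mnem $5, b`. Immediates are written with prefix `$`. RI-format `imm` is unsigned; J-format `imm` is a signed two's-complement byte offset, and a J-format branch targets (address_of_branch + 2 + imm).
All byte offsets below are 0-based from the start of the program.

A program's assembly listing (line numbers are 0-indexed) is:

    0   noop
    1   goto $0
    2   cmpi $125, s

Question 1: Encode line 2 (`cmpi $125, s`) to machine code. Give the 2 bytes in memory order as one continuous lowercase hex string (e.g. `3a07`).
7d2c

line 2 (cmpi): pack op=0x2:4|rd=12:4|imm=125:8 = 0x2c7d; little→ 7d 2c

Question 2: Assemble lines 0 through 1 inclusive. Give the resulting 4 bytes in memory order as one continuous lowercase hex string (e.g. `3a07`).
003000a0

line 0 (noop): pack op=0x3:4|pad=0:12 = 0x3000; little→ 00 30
line 1 (goto): pack op=0xa:4|imm=0:12 = 0xa000; little→ 00 a0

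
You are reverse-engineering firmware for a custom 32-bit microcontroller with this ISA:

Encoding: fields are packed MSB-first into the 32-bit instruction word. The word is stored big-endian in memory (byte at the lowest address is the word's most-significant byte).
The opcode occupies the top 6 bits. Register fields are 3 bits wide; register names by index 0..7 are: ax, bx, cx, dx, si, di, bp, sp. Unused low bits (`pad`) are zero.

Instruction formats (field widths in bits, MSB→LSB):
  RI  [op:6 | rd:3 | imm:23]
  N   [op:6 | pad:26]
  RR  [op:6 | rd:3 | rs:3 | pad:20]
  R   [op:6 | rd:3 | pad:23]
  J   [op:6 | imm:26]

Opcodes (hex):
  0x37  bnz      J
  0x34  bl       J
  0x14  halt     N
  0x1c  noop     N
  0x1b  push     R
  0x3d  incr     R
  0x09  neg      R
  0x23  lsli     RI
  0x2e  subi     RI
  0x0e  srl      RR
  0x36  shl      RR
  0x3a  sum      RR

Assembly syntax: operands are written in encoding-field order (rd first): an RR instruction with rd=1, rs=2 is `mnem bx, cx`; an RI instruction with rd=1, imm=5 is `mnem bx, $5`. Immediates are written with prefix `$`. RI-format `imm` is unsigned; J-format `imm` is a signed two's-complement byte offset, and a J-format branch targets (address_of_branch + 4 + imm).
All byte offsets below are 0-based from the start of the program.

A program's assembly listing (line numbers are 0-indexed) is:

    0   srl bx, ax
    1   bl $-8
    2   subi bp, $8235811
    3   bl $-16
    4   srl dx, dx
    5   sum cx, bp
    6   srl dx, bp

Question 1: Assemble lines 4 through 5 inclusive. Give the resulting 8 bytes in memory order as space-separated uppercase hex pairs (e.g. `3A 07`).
line 4 (srl): pack op=0xe:6|rd=3:3|rs=3:3|pad=0:20 = 0x39b00000; big→ 39 b0 00 00
line 5 (sum): pack op=0x3a:6|rd=2:3|rs=6:3|pad=0:20 = 0xe9600000; big→ e9 60 00 00

39 B0 00 00 E9 60 00 00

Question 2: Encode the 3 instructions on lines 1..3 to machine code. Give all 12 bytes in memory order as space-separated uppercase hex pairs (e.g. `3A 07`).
L1: bl op=0x34:6|imm=-8:26 ⇒ 0xd3fffff8 ⇒ big d3 ff ff f8
L2: subi op=0x2e:6|rd=6:3|imm=8235811:23 ⇒ 0xbb7dab23 ⇒ big bb 7d ab 23
L3: bl op=0x34:6|imm=-16:26 ⇒ 0xd3fffff0 ⇒ big d3 ff ff f0

D3 FF FF F8 BB 7D AB 23 D3 FF FF F0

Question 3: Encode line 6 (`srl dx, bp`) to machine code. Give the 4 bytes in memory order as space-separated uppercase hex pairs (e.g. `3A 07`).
6. srl fields op=0xe:6|rd=3:3|rs=6:3|pad=0:20 → word 39e00000h → 39 e0 00 00

39 E0 00 00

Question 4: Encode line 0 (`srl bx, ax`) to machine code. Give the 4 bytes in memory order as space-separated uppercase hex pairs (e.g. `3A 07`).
line 0 (srl): pack op=0xe:6|rd=1:3|rs=0:3|pad=0:20 = 0x38800000; big→ 38 80 00 00

38 80 00 00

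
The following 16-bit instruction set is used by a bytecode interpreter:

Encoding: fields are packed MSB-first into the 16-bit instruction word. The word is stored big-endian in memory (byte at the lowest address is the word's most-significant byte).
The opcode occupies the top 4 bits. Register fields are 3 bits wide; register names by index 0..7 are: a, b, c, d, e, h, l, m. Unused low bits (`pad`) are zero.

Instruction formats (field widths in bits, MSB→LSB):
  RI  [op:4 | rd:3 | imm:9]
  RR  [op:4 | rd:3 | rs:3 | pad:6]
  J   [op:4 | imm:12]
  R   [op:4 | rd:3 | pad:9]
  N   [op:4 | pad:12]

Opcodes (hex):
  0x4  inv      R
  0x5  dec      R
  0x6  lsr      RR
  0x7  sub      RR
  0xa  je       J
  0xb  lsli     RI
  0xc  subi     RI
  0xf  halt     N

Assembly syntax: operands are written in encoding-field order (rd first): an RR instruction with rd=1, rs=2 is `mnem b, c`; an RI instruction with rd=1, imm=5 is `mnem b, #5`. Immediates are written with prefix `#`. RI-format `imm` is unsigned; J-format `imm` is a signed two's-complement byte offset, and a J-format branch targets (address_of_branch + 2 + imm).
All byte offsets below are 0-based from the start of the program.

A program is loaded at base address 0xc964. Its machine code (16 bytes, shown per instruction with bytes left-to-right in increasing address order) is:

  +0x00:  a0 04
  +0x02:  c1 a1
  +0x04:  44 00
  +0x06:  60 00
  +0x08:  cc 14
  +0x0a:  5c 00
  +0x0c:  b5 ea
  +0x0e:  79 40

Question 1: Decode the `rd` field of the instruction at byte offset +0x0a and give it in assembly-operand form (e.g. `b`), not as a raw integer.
l

@+0a  big-endian(5c 00) = 0x5c00
  op=0x5c00>>12=0x5 ⇒ dec (R)
  [11:9] rd=6 = l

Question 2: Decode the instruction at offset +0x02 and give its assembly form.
@+02  big-endian(c1 a1) = 0xc1a1
  op=0xc1a1>>12=0xc ⇒ subi (RI)
  [11:9] rd=0 = a
  [8:0] imm=417 = #417

subi a, #417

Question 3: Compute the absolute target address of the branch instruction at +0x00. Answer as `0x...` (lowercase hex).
[00] a0 04 → 0xa004
  top 4b → 0xa → je [J]
  [11:0] imm=4 = #4
  target = base 0xc964 + off 0x00 + 2 + imm 4 = 0xc96a

0xc96a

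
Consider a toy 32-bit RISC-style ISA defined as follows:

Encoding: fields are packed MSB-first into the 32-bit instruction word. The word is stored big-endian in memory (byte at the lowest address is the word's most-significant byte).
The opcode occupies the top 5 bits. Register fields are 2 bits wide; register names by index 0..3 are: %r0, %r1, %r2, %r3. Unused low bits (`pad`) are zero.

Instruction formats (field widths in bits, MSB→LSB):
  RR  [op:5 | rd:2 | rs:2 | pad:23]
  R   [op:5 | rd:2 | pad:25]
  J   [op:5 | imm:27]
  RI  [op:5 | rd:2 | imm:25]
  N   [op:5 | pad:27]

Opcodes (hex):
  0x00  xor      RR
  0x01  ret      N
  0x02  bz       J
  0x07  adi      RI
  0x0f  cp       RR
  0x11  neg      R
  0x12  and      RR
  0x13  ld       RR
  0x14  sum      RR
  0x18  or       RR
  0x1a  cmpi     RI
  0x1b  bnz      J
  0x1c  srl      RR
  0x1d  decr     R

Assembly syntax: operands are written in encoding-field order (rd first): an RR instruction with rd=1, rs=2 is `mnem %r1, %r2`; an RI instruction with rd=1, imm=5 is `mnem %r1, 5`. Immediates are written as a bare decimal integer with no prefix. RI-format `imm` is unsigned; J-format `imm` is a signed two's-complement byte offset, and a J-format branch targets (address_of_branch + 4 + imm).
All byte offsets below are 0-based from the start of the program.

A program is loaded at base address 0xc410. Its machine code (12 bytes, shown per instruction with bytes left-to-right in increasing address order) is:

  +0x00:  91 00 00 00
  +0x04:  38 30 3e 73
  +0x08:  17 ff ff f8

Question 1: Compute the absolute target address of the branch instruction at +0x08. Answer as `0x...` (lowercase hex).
0xc414

off 0x08: read 17 ff ff f8 as big → 0x17fffff8
  opcode bits[31:27]=0x2: bz/J
  imm@[26:0]=0x7fffff8 (s27→-8) ⇒ -8
  target = base 0xc410 + off 0x08 + 4 + imm -8 = 0xc414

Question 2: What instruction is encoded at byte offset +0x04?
adi %r0, 3161715

+0x04: 38 30 3e 73 ⇒ word 0x38303e73 (big)
  top 5b → 0x7 → adi [RI]
  rd@[26:25]=0x0 ⇒ %r0
  imm@[24:0]=0x303e73 ⇒ 3161715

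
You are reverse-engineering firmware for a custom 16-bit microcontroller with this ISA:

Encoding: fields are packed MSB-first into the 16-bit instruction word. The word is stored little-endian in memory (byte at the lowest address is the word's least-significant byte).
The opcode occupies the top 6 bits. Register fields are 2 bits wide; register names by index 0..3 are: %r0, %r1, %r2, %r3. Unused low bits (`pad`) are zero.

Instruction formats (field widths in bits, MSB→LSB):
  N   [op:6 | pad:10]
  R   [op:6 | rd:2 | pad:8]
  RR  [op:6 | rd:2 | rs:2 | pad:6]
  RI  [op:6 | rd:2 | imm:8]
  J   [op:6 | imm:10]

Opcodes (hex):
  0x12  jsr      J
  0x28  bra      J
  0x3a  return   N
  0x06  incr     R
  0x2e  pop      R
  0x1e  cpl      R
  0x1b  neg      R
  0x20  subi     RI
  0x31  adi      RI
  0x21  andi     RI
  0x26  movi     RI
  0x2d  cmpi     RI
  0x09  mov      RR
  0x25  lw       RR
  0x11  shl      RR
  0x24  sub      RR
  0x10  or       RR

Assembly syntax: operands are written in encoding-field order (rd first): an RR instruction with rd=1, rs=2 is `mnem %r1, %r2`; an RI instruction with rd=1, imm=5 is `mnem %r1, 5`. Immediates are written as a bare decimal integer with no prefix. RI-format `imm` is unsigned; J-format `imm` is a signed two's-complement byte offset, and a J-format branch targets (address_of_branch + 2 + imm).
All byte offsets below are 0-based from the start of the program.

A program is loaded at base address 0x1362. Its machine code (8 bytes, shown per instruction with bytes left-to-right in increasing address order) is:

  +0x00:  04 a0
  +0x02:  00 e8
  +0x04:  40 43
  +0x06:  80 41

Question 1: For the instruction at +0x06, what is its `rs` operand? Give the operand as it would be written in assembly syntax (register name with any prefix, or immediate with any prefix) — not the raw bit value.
@+06  little-endian(80 41) = 0x4180
  opcode bits[15:10]=0x10: or/RR
  [9:8] rd=1 = %r1
  [7:6] rs=2 = %r2

%r2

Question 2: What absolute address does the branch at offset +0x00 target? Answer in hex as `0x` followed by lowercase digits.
0x1368

+0x00: 04 a0 ⇒ word 0xa004 (little)
  top 6b → 0x28 → bra [J]
  imm: (w>>0)&0x3ff=0x4 → 4
  target = base 0x1362 + off 0x00 + 2 + imm 4 = 0x1368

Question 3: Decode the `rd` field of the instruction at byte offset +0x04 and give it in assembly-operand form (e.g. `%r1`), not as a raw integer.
%r3

@+04  little-endian(40 43) = 0x4340
  op=0x4340>>10=0x10 ⇒ or (RR)
  [9:8] rd=3 = %r3
  [7:6] rs=1 = %r1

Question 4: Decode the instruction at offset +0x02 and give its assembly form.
@+02  little-endian(00 e8) = 0xe800
  opcode bits[15:10]=0x3a: return/N

return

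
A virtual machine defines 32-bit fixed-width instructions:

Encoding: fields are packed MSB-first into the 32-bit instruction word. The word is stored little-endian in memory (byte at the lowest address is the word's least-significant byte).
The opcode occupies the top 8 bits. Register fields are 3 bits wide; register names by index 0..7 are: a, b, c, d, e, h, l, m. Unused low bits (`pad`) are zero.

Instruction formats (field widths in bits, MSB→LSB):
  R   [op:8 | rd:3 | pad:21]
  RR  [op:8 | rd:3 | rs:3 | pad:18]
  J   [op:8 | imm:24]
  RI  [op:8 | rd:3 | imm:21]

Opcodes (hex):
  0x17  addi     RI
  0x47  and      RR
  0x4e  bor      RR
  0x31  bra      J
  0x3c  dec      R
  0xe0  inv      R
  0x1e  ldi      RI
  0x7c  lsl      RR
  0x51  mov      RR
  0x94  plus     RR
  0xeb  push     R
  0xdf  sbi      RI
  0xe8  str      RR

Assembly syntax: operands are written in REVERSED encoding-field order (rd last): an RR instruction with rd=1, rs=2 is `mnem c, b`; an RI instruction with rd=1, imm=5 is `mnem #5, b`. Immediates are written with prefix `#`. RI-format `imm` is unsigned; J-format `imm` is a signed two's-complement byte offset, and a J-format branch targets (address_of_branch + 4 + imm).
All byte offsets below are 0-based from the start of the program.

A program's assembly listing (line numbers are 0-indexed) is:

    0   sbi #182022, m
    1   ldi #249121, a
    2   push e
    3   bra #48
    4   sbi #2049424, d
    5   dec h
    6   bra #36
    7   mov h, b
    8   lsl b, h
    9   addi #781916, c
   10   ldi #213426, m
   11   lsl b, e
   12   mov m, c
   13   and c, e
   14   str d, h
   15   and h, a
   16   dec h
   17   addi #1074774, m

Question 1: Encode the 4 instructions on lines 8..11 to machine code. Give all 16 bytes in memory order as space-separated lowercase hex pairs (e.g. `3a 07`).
00 00 a4 7c 5c ee 4b 17 b2 41 e3 1e 00 00 84 7c

L8: lsl op=0x7c:8|rd=5:3|rs=1:3|pad=0:18 ⇒ 0x7ca40000 ⇒ little 00 00 a4 7c
L9: addi op=0x17:8|rd=2:3|imm=781916:21 ⇒ 0x174bee5c ⇒ little 5c ee 4b 17
L10: ldi op=0x1e:8|rd=7:3|imm=213426:21 ⇒ 0x1ee341b2 ⇒ little b2 41 e3 1e
L11: lsl op=0x7c:8|rd=4:3|rs=1:3|pad=0:18 ⇒ 0x7c840000 ⇒ little 00 00 84 7c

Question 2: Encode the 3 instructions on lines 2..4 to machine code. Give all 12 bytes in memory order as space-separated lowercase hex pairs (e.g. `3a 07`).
2. push fields op=0xeb:8|rd=4:3|pad=0:21 → word eb800000h → 00 00 80 eb
3. bra fields op=0x31:8|imm=48:24 → word 31000030h → 30 00 00 31
4. sbi fields op=0xdf:8|rd=3:3|imm=2049424:21 → word df7f4590h → 90 45 7f df

00 00 80 eb 30 00 00 31 90 45 7f df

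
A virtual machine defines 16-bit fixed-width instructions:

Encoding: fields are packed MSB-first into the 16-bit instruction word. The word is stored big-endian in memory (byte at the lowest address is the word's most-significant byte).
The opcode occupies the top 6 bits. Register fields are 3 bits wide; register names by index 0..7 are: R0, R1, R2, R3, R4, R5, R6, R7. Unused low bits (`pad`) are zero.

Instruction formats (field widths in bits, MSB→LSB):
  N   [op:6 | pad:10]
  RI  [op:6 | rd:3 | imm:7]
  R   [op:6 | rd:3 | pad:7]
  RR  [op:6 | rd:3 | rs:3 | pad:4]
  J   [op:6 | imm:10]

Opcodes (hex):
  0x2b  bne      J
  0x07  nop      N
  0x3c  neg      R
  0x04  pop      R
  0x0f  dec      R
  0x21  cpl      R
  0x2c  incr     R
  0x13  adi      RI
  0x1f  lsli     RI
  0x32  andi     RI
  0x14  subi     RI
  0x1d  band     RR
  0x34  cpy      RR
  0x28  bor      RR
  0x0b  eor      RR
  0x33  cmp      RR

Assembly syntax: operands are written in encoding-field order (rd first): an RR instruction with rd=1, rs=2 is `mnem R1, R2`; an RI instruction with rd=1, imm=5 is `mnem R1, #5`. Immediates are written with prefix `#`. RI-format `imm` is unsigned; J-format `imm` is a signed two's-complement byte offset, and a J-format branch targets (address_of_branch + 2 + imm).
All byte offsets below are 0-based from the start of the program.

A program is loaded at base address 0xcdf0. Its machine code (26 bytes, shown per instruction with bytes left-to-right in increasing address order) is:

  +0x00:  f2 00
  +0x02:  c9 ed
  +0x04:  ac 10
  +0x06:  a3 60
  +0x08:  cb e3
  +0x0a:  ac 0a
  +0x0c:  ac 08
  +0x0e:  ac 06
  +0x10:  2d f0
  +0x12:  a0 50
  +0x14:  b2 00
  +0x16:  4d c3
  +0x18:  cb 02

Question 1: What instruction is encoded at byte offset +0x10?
[10] 2d f0 → 0x2df0
  op=0x2df0>>10=0xb ⇒ eor (RR)
  rd@[9:7]=0x3 ⇒ R3
  rs@[6:4]=0x7 ⇒ R7

eor R3, R7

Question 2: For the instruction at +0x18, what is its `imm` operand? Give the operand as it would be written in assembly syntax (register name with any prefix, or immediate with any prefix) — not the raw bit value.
#2

@+18  big-endian(cb 02) = 0xcb02
  top 6b → 0x32 → andi [RI]
  rd: (w>>7)&0x7=0x6 → R6
  imm: (w>>0)&0x7f=0x2 → #2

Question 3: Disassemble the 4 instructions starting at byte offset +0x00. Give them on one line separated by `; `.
off 0x00: read f2 00 as big → 0xf200
  top 6b → 0x3c → neg [R]
  rd: (w>>7)&0x7=0x4 → R4
off 0x02: read c9 ed as big → 0xc9ed
  top 6b → 0x32 → andi [RI]
  rd: (w>>7)&0x7=0x3 → R3
  imm: (w>>0)&0x7f=0x6d → #109
off 0x04: read ac 10 as big → 0xac10
  top 6b → 0x2b → bne [J]
  imm: (w>>0)&0x3ff=0x10 → #16
off 0x06: read a3 60 as big → 0xa360
  top 6b → 0x28 → bor [RR]
  rd: (w>>7)&0x7=0x6 → R6
  rs: (w>>4)&0x7=0x6 → R6

neg R4; andi R3, #109; bne #16; bor R6, R6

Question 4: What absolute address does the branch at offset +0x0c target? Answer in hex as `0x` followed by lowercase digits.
0xce06

+0x0c: ac 08 ⇒ word 0xac08 (big)
  top 6b → 0x2b → bne [J]
  imm: (w>>0)&0x3ff=0x8 → #8
  target = base 0xcdf0 + off 0x0c + 2 + imm 8 = 0xce06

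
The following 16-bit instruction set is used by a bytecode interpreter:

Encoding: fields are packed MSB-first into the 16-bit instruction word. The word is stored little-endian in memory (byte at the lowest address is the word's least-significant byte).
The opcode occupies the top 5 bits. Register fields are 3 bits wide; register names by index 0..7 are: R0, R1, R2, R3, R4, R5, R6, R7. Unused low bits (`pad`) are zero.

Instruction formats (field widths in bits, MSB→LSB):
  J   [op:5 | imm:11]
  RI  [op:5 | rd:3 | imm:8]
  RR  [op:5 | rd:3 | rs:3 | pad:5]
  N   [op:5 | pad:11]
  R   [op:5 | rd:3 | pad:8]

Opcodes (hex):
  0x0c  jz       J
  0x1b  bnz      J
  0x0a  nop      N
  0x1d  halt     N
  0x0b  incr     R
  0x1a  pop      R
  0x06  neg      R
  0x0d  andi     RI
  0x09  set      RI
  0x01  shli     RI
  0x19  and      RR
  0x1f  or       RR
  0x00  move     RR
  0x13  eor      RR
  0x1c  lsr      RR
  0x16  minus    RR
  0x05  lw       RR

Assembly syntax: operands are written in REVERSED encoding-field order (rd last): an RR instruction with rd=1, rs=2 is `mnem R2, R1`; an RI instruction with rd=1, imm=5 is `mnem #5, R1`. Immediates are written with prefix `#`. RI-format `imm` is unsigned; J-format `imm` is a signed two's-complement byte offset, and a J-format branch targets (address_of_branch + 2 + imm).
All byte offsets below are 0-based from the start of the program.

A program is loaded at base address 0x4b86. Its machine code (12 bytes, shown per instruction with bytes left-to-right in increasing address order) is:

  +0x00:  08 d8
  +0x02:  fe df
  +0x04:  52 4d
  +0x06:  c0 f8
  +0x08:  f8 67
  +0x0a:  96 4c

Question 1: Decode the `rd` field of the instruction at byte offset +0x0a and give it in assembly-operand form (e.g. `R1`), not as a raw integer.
R4

off 0x0a: read 96 4c as little → 0x4c96
  opcode bits[15:11]=0x9: set/RI
  [10:8] rd=4 = R4
  [7:0] imm=150 = #150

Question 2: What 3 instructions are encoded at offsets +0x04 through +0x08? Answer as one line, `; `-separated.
set #82, R5; or R6, R0; jz #-8

@+04  little-endian(52 4d) = 0x4d52
  op=0x4d52>>11=0x9 ⇒ set (RI)
  rd: (w>>8)&0x7=0x5 → R5
  imm: (w>>0)&0xff=0x52 → #82
@+06  little-endian(c0 f8) = 0xf8c0
  op=0xf8c0>>11=0x1f ⇒ or (RR)
  rd: (w>>8)&0x7=0x0 → R0
  rs: (w>>5)&0x7=0x6 → R6
@+08  little-endian(f8 67) = 0x67f8
  op=0x67f8>>11=0xc ⇒ jz (J)
  imm: (w>>0)&0x7ff=0x7f8 (s11→-8) → #-8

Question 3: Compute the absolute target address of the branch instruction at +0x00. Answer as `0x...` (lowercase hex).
[00] 08 d8 → 0xd808
  op=0xd808>>11=0x1b ⇒ bnz (J)
  imm@[10:0]=0x8 ⇒ #8
  target = base 0x4b86 + off 0x00 + 2 + imm 8 = 0x4b90

0x4b90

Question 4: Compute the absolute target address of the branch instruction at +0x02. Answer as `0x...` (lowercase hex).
@+02  little-endian(fe df) = 0xdffe
  opcode bits[15:11]=0x1b: bnz/J
  [10:0] imm=2046 (s11→-2) = #-2
  target = base 0x4b86 + off 0x02 + 2 + imm -2 = 0x4b88

0x4b88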